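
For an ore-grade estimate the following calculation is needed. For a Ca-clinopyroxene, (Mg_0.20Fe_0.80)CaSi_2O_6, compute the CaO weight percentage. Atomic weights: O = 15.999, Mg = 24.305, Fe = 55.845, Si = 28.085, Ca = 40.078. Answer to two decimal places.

23.19 wt%

Molar mass of (Mg_0.20Fe_0.80)CaSi_2O_6 = 0.20*24.305 + 0.80*55.845 + 1*40.078 + 2*28.085 + 6*15.999 = 241.779 g/mol.
Each formula unit contains 1 Ca, equivalent to 1/1 = 1.0000 mol CaO.
M(CaO) = 1×40.078 + 1×15.999 = 56.077 g/mol.
Mass of CaO per formula unit = 1.0000 × 56.077 = 56.077 g.
CaO wt% = 56.077 / 241.779 × 100 = 23.19%.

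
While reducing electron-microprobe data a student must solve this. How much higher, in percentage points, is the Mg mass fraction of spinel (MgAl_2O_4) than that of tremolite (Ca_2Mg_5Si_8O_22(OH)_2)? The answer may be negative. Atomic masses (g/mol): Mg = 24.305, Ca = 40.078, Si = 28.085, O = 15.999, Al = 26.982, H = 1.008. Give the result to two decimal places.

M(MgAl_2O_4) = 142.265 g/mol, so wt% Mg = 24.305/142.265 × 100 = 17.08%.
M(Ca_2Mg_5Si_8O_22(OH)_2) = 812.353 g/mol, so wt% Mg = 121.525/812.353 × 100 = 14.96%.
17.08 − 14.96 = 2.12 pp.

2.12 percentage points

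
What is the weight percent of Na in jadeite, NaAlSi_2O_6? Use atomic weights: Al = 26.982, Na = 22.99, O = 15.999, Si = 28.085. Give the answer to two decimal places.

11.37 mass %

M(NaAlSi_2O_6) = 202.136 g/mol.
Na contributes 1 × 22.99 = 22.990 g per mole.
22.990/202.136 = 0.1137 → 11.37%.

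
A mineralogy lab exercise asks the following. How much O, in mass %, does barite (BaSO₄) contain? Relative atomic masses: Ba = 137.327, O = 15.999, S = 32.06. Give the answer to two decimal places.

Molar mass of BaSO₄: 1*137.327 + 1*32.06 + 4*15.999 = 233.383 g/mol.
Mass of O per formula unit: 4 × 15.999 = 63.996 g.
Weight fraction O = 63.996 / 233.383 = 0.2742.

27.42 mass %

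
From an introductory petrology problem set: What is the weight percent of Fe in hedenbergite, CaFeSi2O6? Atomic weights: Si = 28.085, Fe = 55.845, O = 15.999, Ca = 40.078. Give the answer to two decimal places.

22.51 mass %

Molar mass of CaFeSi2O6: 1×40.078 + 1×55.845 + 2×28.085 + 6×15.999 = 248.087 g/mol.
Mass of Fe per formula unit: 1 × 55.845 = 55.845 g.
Weight fraction Fe = 55.845 / 248.087 = 0.2251.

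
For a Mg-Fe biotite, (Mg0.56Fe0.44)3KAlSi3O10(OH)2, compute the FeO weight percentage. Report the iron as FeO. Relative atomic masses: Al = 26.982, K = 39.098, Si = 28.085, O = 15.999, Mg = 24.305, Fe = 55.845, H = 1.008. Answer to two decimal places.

Molar mass of (Mg0.56Fe0.44)3KAlSi3O10(OH)2 = 1.68·24.305 + 1.32·55.845 + 1·39.098 + 1·26.982 + 3·28.085 + 12·15.999 + 2·1.008 = 458.887 g/mol.
Each formula unit contains 1.32 Fe, equivalent to 1.32/1 = 1.3200 mol FeO.
M(FeO) = 1×55.845 + 1×15.999 = 71.844 g/mol.
Mass of FeO per formula unit = 1.3200 × 71.844 = 94.834 g.
FeO wt% = 94.834 / 458.887 × 100 = 20.67%.

20.67 wt%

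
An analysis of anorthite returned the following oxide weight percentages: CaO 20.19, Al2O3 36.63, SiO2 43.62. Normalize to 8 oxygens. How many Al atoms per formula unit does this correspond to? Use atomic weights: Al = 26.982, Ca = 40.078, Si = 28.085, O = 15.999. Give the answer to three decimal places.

CaO (M=56.077): mol = 0.36004; Ca = 0.36004, O = 0.36004.
Al2O3 (M=101.961): mol = 0.35926; Al = 0.71852, O = 1.07778.
SiO2 (M=60.083): mol = 0.72600; Si = 0.72600, O = 1.45200.
ΣO = 2.88982; factor = 8/ΣO = 2.76834.
Al apfu = 0.71852 × 2.76834 = 1.989.

1.989 Al apfu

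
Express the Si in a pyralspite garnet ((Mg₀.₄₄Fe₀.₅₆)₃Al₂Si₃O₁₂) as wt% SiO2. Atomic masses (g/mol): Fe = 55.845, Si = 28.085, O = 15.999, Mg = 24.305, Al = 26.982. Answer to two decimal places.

39.52 wt%

Formula mass = 456.109 g/mol.
3 Si → 3.0000 mol SiO2 per formula unit; M(SiO2) = 60.083, so SiO2 mass = 180.249 g.
180.249/456.109 × 100 = 39.52 wt%.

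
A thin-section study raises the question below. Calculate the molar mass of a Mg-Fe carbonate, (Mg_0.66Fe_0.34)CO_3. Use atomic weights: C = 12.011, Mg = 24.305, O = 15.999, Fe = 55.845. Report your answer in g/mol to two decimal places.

The formula mass is the sum 0.66(24.305) + 0.34(55.845) + 1(12.011) + 3(15.999).

95.04 g/mol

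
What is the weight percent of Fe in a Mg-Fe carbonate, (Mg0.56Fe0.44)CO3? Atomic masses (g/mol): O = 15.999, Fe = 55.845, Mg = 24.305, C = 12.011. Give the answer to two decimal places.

25.02 weight percent

Molar mass of (Mg0.56Fe0.44)CO3: 0.56×24.305 + 0.44×55.845 + 1×12.011 + 3×15.999 = 98.191 g/mol.
Mass of Fe per formula unit: 0.44 × 55.845 = 24.572 g.
Weight fraction Fe = 24.572 / 98.191 = 0.2502.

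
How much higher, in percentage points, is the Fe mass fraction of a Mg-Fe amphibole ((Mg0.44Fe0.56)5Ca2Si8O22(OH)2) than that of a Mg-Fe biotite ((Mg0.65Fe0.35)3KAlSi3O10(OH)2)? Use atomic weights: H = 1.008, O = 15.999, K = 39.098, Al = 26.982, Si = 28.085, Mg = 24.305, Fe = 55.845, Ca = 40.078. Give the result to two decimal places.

Fe in (Mg0.44Fe0.56)5Ca2Si8O22(OH)2: molar mass 900.665 g/mol; 2.80×55.845 = 156.366 g → 17.36 wt%.
Fe in (Mg0.65Fe0.35)3KAlSi3O10(OH)2: molar mass 450.371 g/mol; 1.05×55.845 = 58.637 g → 13.02 wt%.
Difference = 17.36 − 13.02 = 4.34 percentage points.

4.34 percentage points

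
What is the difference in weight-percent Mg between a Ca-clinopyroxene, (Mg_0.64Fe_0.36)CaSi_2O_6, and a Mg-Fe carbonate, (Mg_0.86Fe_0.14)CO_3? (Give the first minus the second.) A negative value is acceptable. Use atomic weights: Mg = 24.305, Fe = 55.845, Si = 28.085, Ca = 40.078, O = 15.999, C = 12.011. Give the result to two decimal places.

M((Mg_0.64Fe_0.36)CaSi_2O_6) = 227.901 g/mol, so wt% Mg = 15.555/227.901 × 100 = 6.83%.
M((Mg_0.86Fe_0.14)CO_3) = 88.729 g/mol, so wt% Mg = 20.902/88.729 × 100 = 23.56%.
6.83 − 23.56 = -16.73 pp.

-16.73 percentage points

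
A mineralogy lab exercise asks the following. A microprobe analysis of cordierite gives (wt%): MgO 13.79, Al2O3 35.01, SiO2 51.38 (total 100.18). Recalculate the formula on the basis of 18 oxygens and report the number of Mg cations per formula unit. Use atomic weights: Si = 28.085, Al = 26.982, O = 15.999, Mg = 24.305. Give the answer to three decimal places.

1.998 Mg apfu

13.79 wt% MgO ÷ 40.304 g/mol = 0.34215 mol, giving 0.34215 Mg and 0.34215 O.
35.01 wt% Al2O3 ÷ 101.961 g/mol = 0.34337 mol, giving 0.68674 Al and 1.03011 O.
51.38 wt% SiO2 ÷ 60.083 g/mol = 0.85515 mol, giving 0.85515 Si and 1.71030 O.
Oxygen sums to 3.08256; scaling by 18/3.08256 = 5.83930 puts the formula on 18 O.
Mg: 0.34215 × 5.83930 = 1.998 atoms per formula unit.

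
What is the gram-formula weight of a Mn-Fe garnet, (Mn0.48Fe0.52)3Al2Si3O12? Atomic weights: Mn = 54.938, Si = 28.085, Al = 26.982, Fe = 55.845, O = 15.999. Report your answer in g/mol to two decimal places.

496.44 g/mol

Mn: 1.44 × 54.938 = 79.1107
Fe: 1.56 × 55.845 = 87.1182
Al: 2 × 26.982 = 53.9640
Si: 3 × 28.085 = 84.2550
O: 12 × 15.999 = 191.9880
Summing the contributions gives the formula mass.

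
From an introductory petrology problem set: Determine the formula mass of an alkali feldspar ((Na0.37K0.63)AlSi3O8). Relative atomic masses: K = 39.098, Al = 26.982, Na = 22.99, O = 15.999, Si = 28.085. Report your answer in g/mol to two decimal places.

272.37 g/mol

The formula mass is the sum 0.37·22.99 + 0.63·39.098 + 1·26.982 + 3·28.085 + 8·15.999.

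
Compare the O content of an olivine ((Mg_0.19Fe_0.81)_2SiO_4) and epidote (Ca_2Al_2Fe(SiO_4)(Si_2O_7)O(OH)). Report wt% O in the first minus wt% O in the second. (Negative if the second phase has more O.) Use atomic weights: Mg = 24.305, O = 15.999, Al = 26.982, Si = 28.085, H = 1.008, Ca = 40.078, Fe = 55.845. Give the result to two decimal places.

M((Mg_0.19Fe_0.81)_2SiO_4) = 191.786 g/mol, so wt% O = 63.996/191.786 × 100 = 33.37%.
M(Ca_2Al_2Fe(SiO_4)(Si_2O_7)O(OH)) = 483.215 g/mol, so wt% O = 207.987/483.215 × 100 = 43.04%.
33.37 − 43.04 = -9.67 pp.

-9.67 percentage points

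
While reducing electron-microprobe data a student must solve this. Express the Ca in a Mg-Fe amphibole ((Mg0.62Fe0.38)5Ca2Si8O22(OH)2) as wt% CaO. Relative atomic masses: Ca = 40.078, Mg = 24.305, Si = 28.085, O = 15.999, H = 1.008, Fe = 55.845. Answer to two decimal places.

Molar mass of (Mg0.62Fe0.38)5Ca2Si8O22(OH)2 = 3.10*24.305 + 1.90*55.845 + 2*40.078 + 8*28.085 + 24*15.999 + 2*1.008 = 872.279 g/mol.
Each formula unit contains 2 Ca, equivalent to 2/1 = 2.0000 mol CaO.
M(CaO) = 1×40.078 + 1×15.999 = 56.077 g/mol.
Mass of CaO per formula unit = 2.0000 × 56.077 = 112.154 g.
CaO wt% = 112.154 / 872.279 × 100 = 12.86%.

12.86 wt%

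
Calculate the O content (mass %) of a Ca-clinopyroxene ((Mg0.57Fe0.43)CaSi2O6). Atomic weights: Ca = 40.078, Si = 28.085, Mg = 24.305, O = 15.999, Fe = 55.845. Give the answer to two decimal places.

M((Mg0.57Fe0.43)CaSi2O6) = 230.109 g/mol.
O contributes 6 × 15.999 = 95.994 g per mole.
95.994/230.109 = 0.4172 → 41.72%.

41.72 mass %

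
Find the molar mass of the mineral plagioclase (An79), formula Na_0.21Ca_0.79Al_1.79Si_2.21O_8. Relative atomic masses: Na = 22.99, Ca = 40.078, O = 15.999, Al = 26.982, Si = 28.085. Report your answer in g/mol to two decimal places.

The formula mass is the sum 0.21(22.99) + 0.79(40.078) + 1.79(26.982) + 2.21(28.085) + 8(15.999).

274.85 g/mol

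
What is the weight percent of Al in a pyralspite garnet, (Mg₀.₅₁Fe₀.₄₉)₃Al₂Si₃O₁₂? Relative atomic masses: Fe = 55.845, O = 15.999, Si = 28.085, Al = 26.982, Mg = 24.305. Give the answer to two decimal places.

M((Mg₀.₅₁Fe₀.₄₉)₃Al₂Si₃O₁₂) = 449.486 g/mol.
Al contributes 2 × 26.982 = 53.964 g per mole.
53.964/449.486 = 0.1201 → 12.01%.

12.01 weight percent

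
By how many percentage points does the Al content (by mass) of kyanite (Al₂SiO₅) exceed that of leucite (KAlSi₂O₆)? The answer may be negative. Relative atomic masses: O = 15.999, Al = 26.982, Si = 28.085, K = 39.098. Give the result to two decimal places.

20.94 percentage points

First mineral: 53.964 g Al in 162.044 g formula = 33.30 wt% Al.
Second mineral: 26.982 g Al in 218.244 g formula = 12.36 wt% Al.
33.30% − 12.36% gives a difference of 20.94 percentage points.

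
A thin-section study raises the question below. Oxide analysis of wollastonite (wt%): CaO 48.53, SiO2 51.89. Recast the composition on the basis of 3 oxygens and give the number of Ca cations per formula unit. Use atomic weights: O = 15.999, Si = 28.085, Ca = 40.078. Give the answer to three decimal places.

CaO (M=56.077): mol = 0.86542; Ca = 0.86542, O = 0.86542.
SiO2 (M=60.083): mol = 0.86364; Si = 0.86364, O = 1.72728.
ΣO = 2.59270; factor = 3/ΣO = 1.15709.
Ca apfu = 0.86542 × 1.15709 = 1.001.

1.001 Ca apfu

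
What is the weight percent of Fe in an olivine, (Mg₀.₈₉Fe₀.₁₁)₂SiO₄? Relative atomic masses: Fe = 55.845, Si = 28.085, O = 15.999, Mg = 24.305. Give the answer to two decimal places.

8.32 weight percent

Formula mass = 1.78*24.305 + 0.22*55.845 + 1*28.085 + 4*15.999 = 147.630 g/mol, of which 12.286 g is Fe.
So Fe makes up 12.286/147.630 = 0.0832 of the mass, i.e. 8.32%.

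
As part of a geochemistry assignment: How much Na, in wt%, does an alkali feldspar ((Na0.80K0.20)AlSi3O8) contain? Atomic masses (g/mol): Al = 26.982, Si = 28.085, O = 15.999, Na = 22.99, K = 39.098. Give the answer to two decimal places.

M((Na0.80K0.20)AlSi3O8) = 265.441 g/mol.
Na contributes 0.80 × 22.99 = 18.392 g per mole.
18.392/265.441 = 0.0693 → 6.93%.

6.93 wt%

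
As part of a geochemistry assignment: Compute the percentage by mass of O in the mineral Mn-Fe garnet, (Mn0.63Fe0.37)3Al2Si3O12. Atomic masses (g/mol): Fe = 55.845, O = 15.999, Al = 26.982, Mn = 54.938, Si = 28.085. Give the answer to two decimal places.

Formula mass = 1.89×54.938 + 1.11×55.845 + 2×26.982 + 3×28.085 + 12×15.999 = 496.028 g/mol, of which 191.988 g is O.
So O makes up 191.988/496.028 = 0.3871 of the mass, i.e. 38.71%.

38.71 mass %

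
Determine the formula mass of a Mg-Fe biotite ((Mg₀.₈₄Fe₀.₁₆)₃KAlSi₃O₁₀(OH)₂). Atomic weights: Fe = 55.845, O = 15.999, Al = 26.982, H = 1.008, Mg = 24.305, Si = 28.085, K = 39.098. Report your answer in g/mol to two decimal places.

432.39 g/mol

Mg: 2.52 × 24.305 = 61.2486
Fe: 0.48 × 55.845 = 26.8056
K: 1 × 39.098 = 39.0980
Al: 1 × 26.982 = 26.9820
Si: 3 × 28.085 = 84.2550
O: 12 × 15.999 = 191.9880
H: 2 × 1.008 = 2.0160
Summing the contributions gives the formula mass.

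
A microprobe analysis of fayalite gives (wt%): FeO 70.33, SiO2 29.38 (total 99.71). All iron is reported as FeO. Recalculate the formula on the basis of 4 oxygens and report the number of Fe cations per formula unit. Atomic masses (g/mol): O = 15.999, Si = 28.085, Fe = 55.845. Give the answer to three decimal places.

FeO (M=71.844): mol = 0.97893; Fe = 0.97893, O = 0.97893.
SiO2 (M=60.083): mol = 0.48899; Si = 0.48899, O = 0.97798.
ΣO = 1.95691; factor = 4/ΣO = 2.04404.
Fe apfu = 0.97893 × 2.04404 = 2.001.

2.001 Fe apfu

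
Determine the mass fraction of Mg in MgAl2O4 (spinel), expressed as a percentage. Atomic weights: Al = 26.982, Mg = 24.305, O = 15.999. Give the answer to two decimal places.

M(MgAl2O4) = 142.265 g/mol.
Mg contributes 1 × 24.305 = 24.305 g per mole.
24.305/142.265 = 0.1708 → 17.08%.

17.08 wt%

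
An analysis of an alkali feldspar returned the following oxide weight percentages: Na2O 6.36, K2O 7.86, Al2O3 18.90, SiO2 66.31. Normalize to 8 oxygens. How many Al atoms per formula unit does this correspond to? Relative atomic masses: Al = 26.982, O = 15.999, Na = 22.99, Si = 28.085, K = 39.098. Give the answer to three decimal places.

1.006 Al apfu

Na2O: 6.36/61.979 = 0.10262 mol → 0.20524 mol Na, 0.10262 mol O.
K2O: 7.86/94.195 = 0.08344 mol → 0.16688 mol K, 0.08344 mol O.
Al2O3: 18.90/101.961 = 0.18536 mol → 0.37072 mol Al, 0.55608 mol O.
SiO2: 66.31/60.083 = 1.10364 mol → 1.10364 mol Si, 2.20728 mol O.
Total oxygen = 2.94942 mol. Normalization factor = 8/2.94942 = 2.71240.
Al per 8 O = 0.37072 × 2.71240 = 1.006.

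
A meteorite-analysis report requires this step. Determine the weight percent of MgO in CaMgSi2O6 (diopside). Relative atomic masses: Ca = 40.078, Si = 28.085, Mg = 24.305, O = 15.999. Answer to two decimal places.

Molar mass of CaMgSi2O6 = 1×40.078 + 1×24.305 + 2×28.085 + 6×15.999 = 216.547 g/mol.
Each formula unit contains 1 Mg, equivalent to 1/1 = 1.0000 mol MgO.
M(MgO) = 1×24.305 + 1×15.999 = 40.304 g/mol.
Mass of MgO per formula unit = 1.0000 × 40.304 = 40.304 g.
MgO wt% = 40.304 / 216.547 × 100 = 18.61%.

18.61 wt%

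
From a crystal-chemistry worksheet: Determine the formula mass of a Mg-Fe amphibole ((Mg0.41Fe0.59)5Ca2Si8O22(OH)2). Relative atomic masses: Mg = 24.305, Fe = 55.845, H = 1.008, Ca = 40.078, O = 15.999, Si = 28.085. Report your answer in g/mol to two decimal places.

905.40 g/mol

M = 2.05·24.305 + 2.95·55.845 + 2·40.078 + 8·28.085 + 24·15.999 + 2·1.008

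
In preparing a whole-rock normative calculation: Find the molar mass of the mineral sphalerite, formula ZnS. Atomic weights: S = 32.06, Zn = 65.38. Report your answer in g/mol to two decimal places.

M = 1*65.38 + 1*32.06

97.44 g/mol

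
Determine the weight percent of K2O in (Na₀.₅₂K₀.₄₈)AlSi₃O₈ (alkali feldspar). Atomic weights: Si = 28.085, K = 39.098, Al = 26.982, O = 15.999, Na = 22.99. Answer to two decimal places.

M((Na₀.₅₂K₀.₄₈)AlSi₃O₈) = 269.951 g/mol; M(K2O) = 94.195 g/mol.
Moles K2O per formula unit = 0.48 K ÷ 2 = 0.2400.
K2O fraction = (0.2400 × 94.195) / 269.951 = 22.607/269.951 = 0.0837.

8.37 wt%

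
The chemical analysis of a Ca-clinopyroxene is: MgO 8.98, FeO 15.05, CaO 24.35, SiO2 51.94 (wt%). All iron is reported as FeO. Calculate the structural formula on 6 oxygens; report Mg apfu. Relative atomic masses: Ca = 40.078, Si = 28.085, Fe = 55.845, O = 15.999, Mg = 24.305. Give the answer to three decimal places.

MgO: 8.98/40.304 = 0.22281 mol → 0.22281 mol Mg, 0.22281 mol O.
FeO: 15.05/71.844 = 0.20948 mol → 0.20948 mol Fe, 0.20948 mol O.
CaO: 24.35/56.077 = 0.43422 mol → 0.43422 mol Ca, 0.43422 mol O.
SiO2: 51.94/60.083 = 0.86447 mol → 0.86447 mol Si, 1.72894 mol O.
Total oxygen = 2.59545 mol. Normalization factor = 6/2.59545 = 2.31174.
Mg per 6 O = 0.22281 × 2.31174 = 0.515.

0.515 Mg apfu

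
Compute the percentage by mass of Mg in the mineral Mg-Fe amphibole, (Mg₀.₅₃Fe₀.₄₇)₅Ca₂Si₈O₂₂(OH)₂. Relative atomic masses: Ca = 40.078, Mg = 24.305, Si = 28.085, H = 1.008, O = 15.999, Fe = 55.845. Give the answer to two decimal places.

7.27 weight percent

M((Mg₀.₅₃Fe₀.₄₇)₅Ca₂Si₈O₂₂(OH)₂) = 886.472 g/mol.
Mg contributes 2.65 × 24.305 = 64.408 g per mole.
64.408/886.472 = 0.0727 → 7.27%.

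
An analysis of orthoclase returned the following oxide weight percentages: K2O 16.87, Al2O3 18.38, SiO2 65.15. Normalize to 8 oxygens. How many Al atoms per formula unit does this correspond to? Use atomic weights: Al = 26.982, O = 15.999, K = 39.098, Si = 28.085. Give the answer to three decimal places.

16.87 wt% K2O ÷ 94.195 g/mol = 0.17910 mol, giving 0.35820 K and 0.17910 O.
18.38 wt% Al2O3 ÷ 101.961 g/mol = 0.18027 mol, giving 0.36054 Al and 0.54081 O.
65.15 wt% SiO2 ÷ 60.083 g/mol = 1.08433 mol, giving 1.08433 Si and 2.16866 O.
Oxygen sums to 2.88857; scaling by 8/2.88857 = 2.76954 puts the formula on 8 O.
Al: 0.36054 × 2.76954 = 0.999 atoms per formula unit.

0.999 Al apfu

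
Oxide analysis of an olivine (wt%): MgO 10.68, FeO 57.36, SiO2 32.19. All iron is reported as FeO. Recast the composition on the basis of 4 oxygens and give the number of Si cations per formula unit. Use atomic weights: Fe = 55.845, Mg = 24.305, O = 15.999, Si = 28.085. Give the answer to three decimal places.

1.004 Si apfu

MgO: 10.68/40.304 = 0.26499 mol → 0.26499 mol Mg, 0.26499 mol O.
FeO: 57.36/71.844 = 0.79840 mol → 0.79840 mol Fe, 0.79840 mol O.
SiO2: 32.19/60.083 = 0.53576 mol → 0.53576 mol Si, 1.07152 mol O.
Total oxygen = 2.13491 mol. Normalization factor = 4/2.13491 = 1.87362.
Si per 4 O = 0.53576 × 1.87362 = 1.004.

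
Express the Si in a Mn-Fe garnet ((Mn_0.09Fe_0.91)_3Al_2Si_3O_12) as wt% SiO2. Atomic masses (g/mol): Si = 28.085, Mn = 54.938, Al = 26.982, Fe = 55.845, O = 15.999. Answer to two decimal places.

Formula mass = 497.497 g/mol.
3 Si → 3.0000 mol SiO2 per formula unit; M(SiO2) = 60.083, so SiO2 mass = 180.249 g.
180.249/497.497 × 100 = 36.23 wt%.

36.23 wt%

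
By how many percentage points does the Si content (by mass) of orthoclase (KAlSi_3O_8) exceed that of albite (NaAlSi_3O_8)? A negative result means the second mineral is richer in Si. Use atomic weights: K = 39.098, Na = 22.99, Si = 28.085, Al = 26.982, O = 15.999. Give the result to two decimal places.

Si in KAlSi_3O_8: molar mass 278.327 g/mol; 3×28.085 = 84.255 g → 30.27 wt%.
Si in NaAlSi_3O_8: molar mass 262.219 g/mol; 3×28.085 = 84.255 g → 32.13 wt%.
Difference = 30.27 − 32.13 = -1.86 percentage points.

-1.86 percentage points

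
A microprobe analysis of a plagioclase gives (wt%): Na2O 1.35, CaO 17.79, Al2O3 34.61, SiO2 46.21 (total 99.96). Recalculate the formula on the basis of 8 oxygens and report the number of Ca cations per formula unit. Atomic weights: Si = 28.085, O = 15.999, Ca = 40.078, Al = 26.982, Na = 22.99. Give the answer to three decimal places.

1.35 wt% Na2O ÷ 61.979 g/mol = 0.02178 mol, giving 0.04356 Na and 0.02178 O.
17.79 wt% CaO ÷ 56.077 g/mol = 0.31724 mol, giving 0.31724 Ca and 0.31724 O.
34.61 wt% Al2O3 ÷ 101.961 g/mol = 0.33944 mol, giving 0.67888 Al and 1.01832 O.
46.21 wt% SiO2 ÷ 60.083 g/mol = 0.76910 mol, giving 0.76910 Si and 1.53820 O.
Oxygen sums to 2.89554; scaling by 8/2.89554 = 2.76287 puts the formula on 8 O.
Ca: 0.31724 × 2.76287 = 0.876 atoms per formula unit.

0.876 Ca apfu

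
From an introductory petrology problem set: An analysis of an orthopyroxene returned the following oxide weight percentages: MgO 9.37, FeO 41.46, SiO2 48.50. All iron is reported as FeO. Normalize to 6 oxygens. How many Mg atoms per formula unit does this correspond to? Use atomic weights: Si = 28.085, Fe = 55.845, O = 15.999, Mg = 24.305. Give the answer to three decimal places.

MgO: 9.37/40.304 = 0.23248 mol → 0.23248 mol Mg, 0.23248 mol O.
FeO: 41.46/71.844 = 0.57708 mol → 0.57708 mol Fe, 0.57708 mol O.
SiO2: 48.50/60.083 = 0.80722 mol → 0.80722 mol Si, 1.61444 mol O.
Total oxygen = 2.42400 mol. Normalization factor = 6/2.42400 = 2.47525.
Mg per 6 O = 0.23248 × 2.47525 = 0.575.

0.575 Mg apfu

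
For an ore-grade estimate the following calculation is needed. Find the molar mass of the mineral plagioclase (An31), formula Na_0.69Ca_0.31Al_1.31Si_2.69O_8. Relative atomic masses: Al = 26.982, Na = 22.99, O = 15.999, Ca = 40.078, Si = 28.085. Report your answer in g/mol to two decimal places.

267.17 g/mol

M = 0.69(22.99) + 0.31(40.078) + 1.31(26.982) + 2.69(28.085) + 8(15.999)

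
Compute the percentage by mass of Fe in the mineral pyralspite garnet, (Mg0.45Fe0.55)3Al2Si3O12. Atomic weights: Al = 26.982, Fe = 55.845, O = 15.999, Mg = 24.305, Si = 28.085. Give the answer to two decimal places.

M((Mg0.45Fe0.55)3Al2Si3O12) = 455.163 g/mol.
Fe contributes 1.65 × 55.845 = 92.144 g per mole.
92.144/455.163 = 0.2024 → 20.24%.

20.24 wt%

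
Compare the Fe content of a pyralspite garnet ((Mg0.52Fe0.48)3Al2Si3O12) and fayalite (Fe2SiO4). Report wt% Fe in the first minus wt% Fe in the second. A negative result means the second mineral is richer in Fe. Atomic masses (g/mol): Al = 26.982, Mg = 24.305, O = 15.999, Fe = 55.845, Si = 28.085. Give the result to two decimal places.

-36.88 percentage points

Fe in (Mg0.52Fe0.48)3Al2Si3O12: molar mass 448.540 g/mol; 1.44×55.845 = 80.417 g → 17.93 wt%.
Fe in Fe2SiO4: molar mass 203.771 g/mol; 2×55.845 = 111.690 g → 54.81 wt%.
Difference = 17.93 − 54.81 = -36.88 percentage points.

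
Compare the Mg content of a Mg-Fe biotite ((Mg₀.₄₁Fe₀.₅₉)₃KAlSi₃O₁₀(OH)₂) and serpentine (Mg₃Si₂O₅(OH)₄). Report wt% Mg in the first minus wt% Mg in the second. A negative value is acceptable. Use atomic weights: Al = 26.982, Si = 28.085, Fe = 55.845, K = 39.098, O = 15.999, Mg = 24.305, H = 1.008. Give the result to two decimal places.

-19.99 percentage points

M((Mg₀.₄₁Fe₀.₅₉)₃KAlSi₃O₁₀(OH)₂) = 473.080 g/mol, so wt% Mg = 29.895/473.080 × 100 = 6.32%.
M(Mg₃Si₂O₅(OH)₄) = 277.108 g/mol, so wt% Mg = 72.915/277.108 × 100 = 26.31%.
6.32 − 26.31 = -19.99 pp.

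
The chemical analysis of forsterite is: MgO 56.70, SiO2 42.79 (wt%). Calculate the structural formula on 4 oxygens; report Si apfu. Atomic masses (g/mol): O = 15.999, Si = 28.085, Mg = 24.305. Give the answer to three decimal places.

56.70 wt% MgO ÷ 40.304 g/mol = 1.40681 mol, giving 1.40681 Mg and 1.40681 O.
42.79 wt% SiO2 ÷ 60.083 g/mol = 0.71218 mol, giving 0.71218 Si and 1.42436 O.
Oxygen sums to 2.83117; scaling by 4/2.83117 = 1.41284 puts the formula on 4 O.
Si: 0.71218 × 1.41284 = 1.006 atoms per formula unit.

1.006 Si apfu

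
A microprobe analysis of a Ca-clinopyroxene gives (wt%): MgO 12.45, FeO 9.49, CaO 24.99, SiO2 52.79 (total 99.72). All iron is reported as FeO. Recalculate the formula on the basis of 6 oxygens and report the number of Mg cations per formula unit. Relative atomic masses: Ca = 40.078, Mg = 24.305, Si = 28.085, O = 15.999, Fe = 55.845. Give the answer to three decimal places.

MgO: 12.45/40.304 = 0.30890 mol → 0.30890 mol Mg, 0.30890 mol O.
FeO: 9.49/71.844 = 0.13209 mol → 0.13209 mol Fe, 0.13209 mol O.
CaO: 24.99/56.077 = 0.44564 mol → 0.44564 mol Ca, 0.44564 mol O.
SiO2: 52.79/60.083 = 0.87862 mol → 0.87862 mol Si, 1.75724 mol O.
Total oxygen = 2.64387 mol. Normalization factor = 6/2.64387 = 2.26940.
Mg per 6 O = 0.30890 × 2.26940 = 0.701.

0.701 Mg apfu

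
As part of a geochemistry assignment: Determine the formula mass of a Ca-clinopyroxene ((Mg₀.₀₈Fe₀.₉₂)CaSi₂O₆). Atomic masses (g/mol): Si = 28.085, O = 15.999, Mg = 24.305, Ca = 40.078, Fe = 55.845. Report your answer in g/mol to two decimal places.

Mg: 0.08 × 24.305 = 1.9444
Fe: 0.92 × 55.845 = 51.3774
Ca: 1 × 40.078 = 40.0780
Si: 2 × 28.085 = 56.1700
O: 6 × 15.999 = 95.9940
Summing the contributions gives the formula mass.

245.56 g/mol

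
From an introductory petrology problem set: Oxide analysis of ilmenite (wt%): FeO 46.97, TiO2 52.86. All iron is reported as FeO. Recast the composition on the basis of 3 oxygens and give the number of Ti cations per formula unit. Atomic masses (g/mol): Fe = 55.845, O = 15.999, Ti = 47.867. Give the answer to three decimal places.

1.004 Ti apfu

46.97 wt% FeO ÷ 71.844 g/mol = 0.65378 mol, giving 0.65378 Fe and 0.65378 O.
52.86 wt% TiO2 ÷ 79.865 g/mol = 0.66187 mol, giving 0.66187 Ti and 1.32374 O.
Oxygen sums to 1.97752; scaling by 3/1.97752 = 1.51705 puts the formula on 3 O.
Ti: 0.66187 × 1.51705 = 1.004 atoms per formula unit.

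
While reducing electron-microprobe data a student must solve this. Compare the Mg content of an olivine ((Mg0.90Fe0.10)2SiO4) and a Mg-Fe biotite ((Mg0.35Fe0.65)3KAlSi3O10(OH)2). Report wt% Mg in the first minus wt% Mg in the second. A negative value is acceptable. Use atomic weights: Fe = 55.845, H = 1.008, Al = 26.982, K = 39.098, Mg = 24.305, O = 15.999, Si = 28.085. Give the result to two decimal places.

24.43 percentage points

First mineral: 43.749 g Mg in 146.999 g formula = 29.76 wt% Mg.
Second mineral: 25.520 g Mg in 478.757 g formula = 5.33 wt% Mg.
29.76% − 5.33% gives a difference of 24.43 percentage points.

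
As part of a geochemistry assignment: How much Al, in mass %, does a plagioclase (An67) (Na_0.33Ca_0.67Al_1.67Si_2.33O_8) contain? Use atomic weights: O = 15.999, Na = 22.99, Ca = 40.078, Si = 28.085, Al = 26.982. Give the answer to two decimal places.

16.51 mass %

M(Na_0.33Ca_0.67Al_1.67Si_2.33O_8) = 272.929 g/mol.
Al contributes 1.67 × 26.982 = 45.060 g per mole.
45.060/272.929 = 0.1651 → 16.51%.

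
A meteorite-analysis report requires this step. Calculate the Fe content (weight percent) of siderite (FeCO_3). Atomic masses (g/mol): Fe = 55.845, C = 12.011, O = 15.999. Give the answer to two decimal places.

Molar mass of FeCO_3: 1×55.845 + 1×12.011 + 3×15.999 = 115.853 g/mol.
Mass of Fe per formula unit: 1 × 55.845 = 55.845 g.
Weight fraction Fe = 55.845 / 115.853 = 0.4820.

48.20 weight percent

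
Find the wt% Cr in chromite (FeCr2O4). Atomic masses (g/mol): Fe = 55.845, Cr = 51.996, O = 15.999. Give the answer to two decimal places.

46.46 weight percent

Formula mass = 1*55.845 + 2*51.996 + 4*15.999 = 223.833 g/mol, of which 103.992 g is Cr.
So Cr makes up 103.992/223.833 = 0.4646 of the mass, i.e. 46.46%.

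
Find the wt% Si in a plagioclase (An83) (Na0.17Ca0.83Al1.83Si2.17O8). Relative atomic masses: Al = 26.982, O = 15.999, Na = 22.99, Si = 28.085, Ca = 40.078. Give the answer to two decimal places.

Molar mass of Na0.17Ca0.83Al1.83Si2.17O8: 0.17*22.99 + 0.83*40.078 + 1.83*26.982 + 2.17*28.085 + 8*15.999 = 275.487 g/mol.
Mass of Si per formula unit: 2.17 × 28.085 = 60.944 g.
Weight fraction Si = 60.944 / 275.487 = 0.2212.

22.12 mass %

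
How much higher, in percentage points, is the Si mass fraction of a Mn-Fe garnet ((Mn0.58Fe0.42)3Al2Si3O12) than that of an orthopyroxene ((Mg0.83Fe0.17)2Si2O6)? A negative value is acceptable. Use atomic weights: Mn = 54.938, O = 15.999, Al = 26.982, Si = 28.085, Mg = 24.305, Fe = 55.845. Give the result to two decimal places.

-9.58 percentage points

Si in (Mn0.58Fe0.42)3Al2Si3O12: molar mass 496.164 g/mol; 3×28.085 = 84.255 g → 16.98 wt%.
Si in (Mg0.83Fe0.17)2Si2O6: molar mass 211.498 g/mol; 2×28.085 = 56.170 g → 26.56 wt%.
Difference = 16.98 − 26.56 = -9.58 percentage points.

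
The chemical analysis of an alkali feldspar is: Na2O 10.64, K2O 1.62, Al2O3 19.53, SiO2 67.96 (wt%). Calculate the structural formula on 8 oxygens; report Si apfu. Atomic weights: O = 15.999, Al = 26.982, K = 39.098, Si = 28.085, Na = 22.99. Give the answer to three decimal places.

Na2O: 10.64/61.979 = 0.17167 mol → 0.34334 mol Na, 0.17167 mol O.
K2O: 1.62/94.195 = 0.01720 mol → 0.03440 mol K, 0.01720 mol O.
Al2O3: 19.53/101.961 = 0.19154 mol → 0.38308 mol Al, 0.57462 mol O.
SiO2: 67.96/60.083 = 1.13110 mol → 1.13110 mol Si, 2.26220 mol O.
Total oxygen = 3.02569 mol. Normalization factor = 8/3.02569 = 2.64402.
Si per 8 O = 1.13110 × 2.64402 = 2.991.

2.991 Si apfu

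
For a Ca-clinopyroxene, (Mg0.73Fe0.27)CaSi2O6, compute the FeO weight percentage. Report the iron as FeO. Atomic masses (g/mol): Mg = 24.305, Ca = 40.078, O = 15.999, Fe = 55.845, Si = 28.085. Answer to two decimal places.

Molar mass of (Mg0.73Fe0.27)CaSi2O6 = 0.73×24.305 + 0.27×55.845 + 1×40.078 + 2×28.085 + 6×15.999 = 225.063 g/mol.
Each formula unit contains 0.27 Fe, equivalent to 0.27/1 = 0.2700 mol FeO.
M(FeO) = 1×55.845 + 1×15.999 = 71.844 g/mol.
Mass of FeO per formula unit = 0.2700 × 71.844 = 19.398 g.
FeO wt% = 19.398 / 225.063 × 100 = 8.62%.

8.62 wt%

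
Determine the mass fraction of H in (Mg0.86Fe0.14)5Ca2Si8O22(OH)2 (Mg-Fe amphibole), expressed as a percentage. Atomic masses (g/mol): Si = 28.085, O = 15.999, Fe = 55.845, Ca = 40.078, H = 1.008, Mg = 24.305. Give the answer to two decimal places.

0.24 wt%

M((Mg0.86Fe0.14)5Ca2Si8O22(OH)2) = 834.431 g/mol.
H contributes 2 × 1.008 = 2.016 g per mole.
2.016/834.431 = 0.0024 → 0.24%.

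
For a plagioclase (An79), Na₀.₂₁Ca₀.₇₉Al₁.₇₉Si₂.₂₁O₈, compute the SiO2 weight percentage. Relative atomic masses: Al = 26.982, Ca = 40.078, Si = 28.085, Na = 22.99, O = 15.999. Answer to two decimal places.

48.31 wt%

Formula mass = 274.847 g/mol.
2.21 Si → 2.2100 mol SiO2 per formula unit; M(SiO2) = 60.083, so SiO2 mass = 132.783 g.
132.783/274.847 × 100 = 48.31 wt%.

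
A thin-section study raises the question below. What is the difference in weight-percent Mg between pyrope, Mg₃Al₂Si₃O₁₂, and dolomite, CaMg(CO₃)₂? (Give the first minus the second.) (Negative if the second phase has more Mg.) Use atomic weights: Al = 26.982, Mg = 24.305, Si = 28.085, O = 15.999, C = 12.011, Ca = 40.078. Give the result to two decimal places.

First mineral: 72.915 g Mg in 403.122 g formula = 18.09 wt% Mg.
Second mineral: 24.305 g Mg in 184.399 g formula = 13.18 wt% Mg.
18.09% − 13.18% gives a difference of 4.91 percentage points.

4.91 percentage points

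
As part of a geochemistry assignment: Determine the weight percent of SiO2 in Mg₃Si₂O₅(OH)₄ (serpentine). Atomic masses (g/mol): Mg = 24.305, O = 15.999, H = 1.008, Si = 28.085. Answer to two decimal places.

Molar mass of Mg₃Si₂O₅(OH)₄ = 3·24.305 + 2·28.085 + 9·15.999 + 4·1.008 = 277.108 g/mol.
Each formula unit contains 2 Si, equivalent to 2/1 = 2.0000 mol SiO2.
M(SiO2) = 1×28.085 + 2×15.999 = 60.083 g/mol.
Mass of SiO2 per formula unit = 2.0000 × 60.083 = 120.166 g.
SiO2 wt% = 120.166 / 277.108 × 100 = 43.36%.

43.36 wt%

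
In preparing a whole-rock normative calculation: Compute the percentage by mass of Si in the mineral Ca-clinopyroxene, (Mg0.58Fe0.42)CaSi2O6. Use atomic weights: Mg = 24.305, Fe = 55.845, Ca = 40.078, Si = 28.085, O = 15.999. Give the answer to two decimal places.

M((Mg0.58Fe0.42)CaSi2O6) = 229.794 g/mol.
Si contributes 2 × 28.085 = 56.170 g per mole.
56.170/229.794 = 0.2444 → 24.44%.

24.44 wt%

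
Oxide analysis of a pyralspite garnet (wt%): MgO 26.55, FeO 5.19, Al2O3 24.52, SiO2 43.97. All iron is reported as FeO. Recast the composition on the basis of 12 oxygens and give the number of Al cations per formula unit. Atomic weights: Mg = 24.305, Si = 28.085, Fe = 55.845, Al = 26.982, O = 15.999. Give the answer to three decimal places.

1.979 Al apfu

MgO (M=40.304): mol = 0.65874; Mg = 0.65874, O = 0.65874.
FeO (M=71.844): mol = 0.07224; Fe = 0.07224, O = 0.07224.
Al2O3 (M=101.961): mol = 0.24048; Al = 0.48096, O = 0.72144.
SiO2 (M=60.083): mol = 0.73182; Si = 0.73182, O = 1.46364.
ΣO = 2.91606; factor = 12/ΣO = 4.11514.
Al apfu = 0.48096 × 4.11514 = 1.979.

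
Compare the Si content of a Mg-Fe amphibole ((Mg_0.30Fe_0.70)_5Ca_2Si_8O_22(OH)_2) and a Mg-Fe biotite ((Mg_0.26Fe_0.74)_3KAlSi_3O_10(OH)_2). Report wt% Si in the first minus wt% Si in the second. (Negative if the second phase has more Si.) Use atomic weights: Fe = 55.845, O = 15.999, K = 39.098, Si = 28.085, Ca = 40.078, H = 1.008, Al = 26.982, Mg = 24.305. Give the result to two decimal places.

First mineral: 224.680 g Si in 922.743 g formula = 24.35 wt% Si.
Second mineral: 84.255 g Si in 487.273 g formula = 17.29 wt% Si.
24.35% − 17.29% gives a difference of 7.06 percentage points.

7.06 percentage points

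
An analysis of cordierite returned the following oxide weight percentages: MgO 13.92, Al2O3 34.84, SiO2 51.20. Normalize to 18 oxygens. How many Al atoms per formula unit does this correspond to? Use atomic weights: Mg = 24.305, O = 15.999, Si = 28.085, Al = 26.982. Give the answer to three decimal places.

4.001 Al apfu

MgO: 13.92/40.304 = 0.34538 mol → 0.34538 mol Mg, 0.34538 mol O.
Al2O3: 34.84/101.961 = 0.34170 mol → 0.68340 mol Al, 1.02510 mol O.
SiO2: 51.20/60.083 = 0.85215 mol → 0.85215 mol Si, 1.70430 mol O.
Total oxygen = 3.07478 mol. Normalization factor = 18/3.07478 = 5.85408.
Al per 18 O = 0.68340 × 5.85408 = 4.001.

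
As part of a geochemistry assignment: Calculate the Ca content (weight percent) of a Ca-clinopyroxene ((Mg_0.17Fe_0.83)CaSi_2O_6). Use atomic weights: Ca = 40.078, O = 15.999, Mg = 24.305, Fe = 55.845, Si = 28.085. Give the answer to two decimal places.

Formula mass = 0.17×24.305 + 0.83×55.845 + 1×40.078 + 2×28.085 + 6×15.999 = 242.725 g/mol, of which 40.078 g is Ca.
So Ca makes up 40.078/242.725 = 0.1651 of the mass, i.e. 16.51%.

16.51 weight percent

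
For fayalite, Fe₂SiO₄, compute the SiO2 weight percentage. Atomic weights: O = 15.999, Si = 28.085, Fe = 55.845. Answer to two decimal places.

M(Fe₂SiO₄) = 203.771 g/mol; M(SiO2) = 60.083 g/mol.
Moles SiO2 per formula unit = 1 Si ÷ 1 = 1.0000.
SiO2 fraction = (1.0000 × 60.083) / 203.771 = 60.083/203.771 = 0.2949.

29.49 wt%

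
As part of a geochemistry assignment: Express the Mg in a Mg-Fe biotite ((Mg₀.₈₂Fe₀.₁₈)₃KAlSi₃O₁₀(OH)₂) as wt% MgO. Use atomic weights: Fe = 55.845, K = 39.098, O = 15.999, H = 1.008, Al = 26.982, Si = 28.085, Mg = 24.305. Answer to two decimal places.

22.83 wt%

Formula mass = 434.286 g/mol.
2.46 Mg → 2.4600 mol MgO per formula unit; M(MgO) = 40.304, so MgO mass = 99.148 g.
99.148/434.286 × 100 = 22.83 wt%.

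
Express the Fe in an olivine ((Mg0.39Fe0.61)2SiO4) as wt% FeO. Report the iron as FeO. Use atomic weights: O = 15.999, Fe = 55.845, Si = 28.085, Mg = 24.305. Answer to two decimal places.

48.92 wt%

Formula mass = 179.170 g/mol.
1.22 Fe → 1.2200 mol FeO per formula unit; M(FeO) = 71.844, so FeO mass = 87.650 g.
87.650/179.170 × 100 = 48.92 wt%.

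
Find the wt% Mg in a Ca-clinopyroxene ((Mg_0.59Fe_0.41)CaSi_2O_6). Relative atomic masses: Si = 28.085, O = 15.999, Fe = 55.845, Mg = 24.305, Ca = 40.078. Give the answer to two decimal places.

Molar mass of (Mg_0.59Fe_0.41)CaSi_2O_6: 0.59*24.305 + 0.41*55.845 + 1*40.078 + 2*28.085 + 6*15.999 = 229.478 g/mol.
Mass of Mg per formula unit: 0.59 × 24.305 = 14.340 g.
Weight fraction Mg = 14.340 / 229.478 = 0.0625.

6.25 weight percent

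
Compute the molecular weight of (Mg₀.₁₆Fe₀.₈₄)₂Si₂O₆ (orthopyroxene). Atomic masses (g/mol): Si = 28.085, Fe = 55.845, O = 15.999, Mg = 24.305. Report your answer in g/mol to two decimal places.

Mg: 0.32 × 24.305 = 7.7776
Fe: 1.68 × 55.845 = 93.8196
Si: 2 × 28.085 = 56.1700
O: 6 × 15.999 = 95.9940
Summing the contributions gives the formula mass.

253.76 g/mol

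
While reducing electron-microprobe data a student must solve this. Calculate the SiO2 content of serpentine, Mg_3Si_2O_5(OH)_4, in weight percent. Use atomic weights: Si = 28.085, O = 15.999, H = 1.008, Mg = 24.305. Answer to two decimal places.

Formula mass = 277.108 g/mol.
2 Si → 2.0000 mol SiO2 per formula unit; M(SiO2) = 60.083, so SiO2 mass = 120.166 g.
120.166/277.108 × 100 = 43.36 wt%.

43.36 wt%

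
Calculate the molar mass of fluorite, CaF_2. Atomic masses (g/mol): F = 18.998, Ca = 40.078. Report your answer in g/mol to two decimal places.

Ca: 1 × 40.078 = 40.0780
F: 2 × 18.998 = 37.9960
Summing the contributions gives the formula mass.

78.07 g/mol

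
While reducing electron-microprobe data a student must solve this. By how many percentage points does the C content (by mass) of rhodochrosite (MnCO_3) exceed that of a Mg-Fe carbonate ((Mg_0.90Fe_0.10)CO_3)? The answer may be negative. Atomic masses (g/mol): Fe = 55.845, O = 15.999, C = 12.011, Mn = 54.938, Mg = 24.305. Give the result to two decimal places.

First mineral: 12.011 g C in 114.946 g formula = 10.45 wt% C.
Second mineral: 12.011 g C in 87.467 g formula = 13.73 wt% C.
10.45% − 13.73% gives a difference of -3.28 percentage points.

-3.28 percentage points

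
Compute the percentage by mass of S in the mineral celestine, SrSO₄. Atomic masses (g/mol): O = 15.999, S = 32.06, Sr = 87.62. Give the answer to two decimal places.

M(SrSO₄) = 183.676 g/mol.
S contributes 1 × 32.06 = 32.060 g per mole.
32.060/183.676 = 0.1745 → 17.45%.

17.45 wt%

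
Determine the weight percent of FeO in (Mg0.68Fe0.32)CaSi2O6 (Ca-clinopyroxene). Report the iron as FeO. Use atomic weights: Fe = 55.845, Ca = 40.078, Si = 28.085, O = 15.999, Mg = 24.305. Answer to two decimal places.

10.14 wt%

M((Mg0.68Fe0.32)CaSi2O6) = 226.640 g/mol; M(FeO) = 71.844 g/mol.
Moles FeO per formula unit = 0.32 Fe ÷ 1 = 0.3200.
FeO fraction = (0.3200 × 71.844) / 226.640 = 22.990/226.640 = 0.1014.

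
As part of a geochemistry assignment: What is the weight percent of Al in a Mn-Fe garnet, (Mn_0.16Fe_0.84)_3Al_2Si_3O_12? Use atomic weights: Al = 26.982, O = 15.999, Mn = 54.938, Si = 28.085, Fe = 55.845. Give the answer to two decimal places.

Molar mass of (Mn_0.16Fe_0.84)_3Al_2Si_3O_12: 0.48*54.938 + 2.52*55.845 + 2*26.982 + 3*28.085 + 12*15.999 = 497.307 g/mol.
Mass of Al per formula unit: 2 × 26.982 = 53.964 g.
Weight fraction Al = 53.964 / 497.307 = 0.1085.

10.85 weight percent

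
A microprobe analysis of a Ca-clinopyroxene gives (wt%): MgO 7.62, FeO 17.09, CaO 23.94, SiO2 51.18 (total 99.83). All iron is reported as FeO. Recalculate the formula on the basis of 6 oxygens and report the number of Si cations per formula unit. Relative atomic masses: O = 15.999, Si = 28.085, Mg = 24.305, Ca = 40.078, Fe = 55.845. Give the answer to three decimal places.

MgO: 7.62/40.304 = 0.18906 mol → 0.18906 mol Mg, 0.18906 mol O.
FeO: 17.09/71.844 = 0.23788 mol → 0.23788 mol Fe, 0.23788 mol O.
CaO: 23.94/56.077 = 0.42691 mol → 0.42691 mol Ca, 0.42691 mol O.
SiO2: 51.18/60.083 = 0.85182 mol → 0.85182 mol Si, 1.70364 mol O.
Total oxygen = 2.55749 mol. Normalization factor = 6/2.55749 = 2.34605.
Si per 6 O = 0.85182 × 2.34605 = 1.998.

1.998 Si apfu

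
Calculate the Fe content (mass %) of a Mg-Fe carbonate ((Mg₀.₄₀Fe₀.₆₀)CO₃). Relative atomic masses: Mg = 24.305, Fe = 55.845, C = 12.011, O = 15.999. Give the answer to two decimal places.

Formula mass = 0.40*24.305 + 0.60*55.845 + 1*12.011 + 3*15.999 = 103.237 g/mol, of which 33.507 g is Fe.
So Fe makes up 33.507/103.237 = 0.3246 of the mass, i.e. 32.46%.

32.46 mass %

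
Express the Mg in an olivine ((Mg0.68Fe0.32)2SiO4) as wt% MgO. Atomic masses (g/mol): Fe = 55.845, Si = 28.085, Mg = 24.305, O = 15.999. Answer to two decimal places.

34.07 wt%

M((Mg0.68Fe0.32)2SiO4) = 160.877 g/mol; M(MgO) = 40.304 g/mol.
Moles MgO per formula unit = 1.36 Mg ÷ 1 = 1.3600.
MgO fraction = (1.3600 × 40.304) / 160.877 = 54.813/160.877 = 0.3407.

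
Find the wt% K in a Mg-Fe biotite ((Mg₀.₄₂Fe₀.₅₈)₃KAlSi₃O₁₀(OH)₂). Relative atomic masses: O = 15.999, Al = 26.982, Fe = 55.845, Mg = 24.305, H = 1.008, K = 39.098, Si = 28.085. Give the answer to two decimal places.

M((Mg₀.₄₂Fe₀.₅₈)₃KAlSi₃O₁₀(OH)₂) = 472.134 g/mol.
K contributes 1 × 39.098 = 39.098 g per mole.
39.098/472.134 = 0.0828 → 8.28%.

8.28 wt%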